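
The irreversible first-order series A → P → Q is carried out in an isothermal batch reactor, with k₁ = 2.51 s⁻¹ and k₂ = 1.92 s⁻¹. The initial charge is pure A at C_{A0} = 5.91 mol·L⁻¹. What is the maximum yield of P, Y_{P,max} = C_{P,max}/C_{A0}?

0.418

At the optimum, C_{P,max}/C_{A0} = (k₁/k₂)^[k₂/(k₂−k₁)].
= (2.51/1.92)^(1.92/(1.92−2.51)) = (1.307)^(-3.254) = 0.4181.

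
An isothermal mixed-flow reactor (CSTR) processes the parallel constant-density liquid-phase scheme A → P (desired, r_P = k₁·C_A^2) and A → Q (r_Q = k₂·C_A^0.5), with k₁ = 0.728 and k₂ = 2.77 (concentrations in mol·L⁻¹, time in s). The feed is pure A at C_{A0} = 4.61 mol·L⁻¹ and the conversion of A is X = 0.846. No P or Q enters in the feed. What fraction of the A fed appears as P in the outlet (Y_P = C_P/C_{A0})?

Exit C_A = C_{A0}(1−X) = 4.61×0.154 = 0.7099 mol·L⁻¹.
In a CSTR the entire volume is at exit conditions, so r_P = 0.728×0.7099^2 = 0.3669 and r_Q = 2.77×0.7099^0.5 = 2.334.
Fraction of consumed A going to P: r_P/(r_P+r_Q) = 0.1359.
C_P = 0.1359·C_{A0}·X = 0.1359×4.61×0.846 = 0.530 mol·L⁻¹; Y_P = C_P/C_{A0} = 0.115.

0.115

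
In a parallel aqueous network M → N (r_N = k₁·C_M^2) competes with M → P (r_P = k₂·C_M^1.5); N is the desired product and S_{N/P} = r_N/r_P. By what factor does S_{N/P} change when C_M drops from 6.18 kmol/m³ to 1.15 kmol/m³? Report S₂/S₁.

0.431

S_{N/P} = (k₁/k₂)·C_M^0.5, so S₂/S₁ = (C_{M,2}/C_{M,1})^0.5.
= (1.15/6.18)^0.5 = (0.1861)^0.5 = 0.431.
Selectivity toward N falls as C_M falls — high-concentration operation is favoured.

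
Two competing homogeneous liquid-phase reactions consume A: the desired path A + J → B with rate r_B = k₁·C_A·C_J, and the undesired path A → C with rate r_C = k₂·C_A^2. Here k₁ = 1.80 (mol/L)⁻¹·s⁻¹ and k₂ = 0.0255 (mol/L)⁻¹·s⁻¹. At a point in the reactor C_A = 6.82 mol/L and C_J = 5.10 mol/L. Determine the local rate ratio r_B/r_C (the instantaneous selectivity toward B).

52.8

S_{B/C} = r_B/r_C = (k₁·C_A·C_J)/(k₂·C_A^2) = (k₁/k₂)·C_A⁻¹·C_J.
= (1.80×6.820×5.100) / (0.0255×6.820^2) = 62.61/1.186 = 52.8.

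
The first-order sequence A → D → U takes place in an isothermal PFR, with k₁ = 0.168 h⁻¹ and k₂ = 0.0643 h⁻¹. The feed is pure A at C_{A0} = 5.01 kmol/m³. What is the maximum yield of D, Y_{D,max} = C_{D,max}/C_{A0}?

For a first-order series the maximum intermediate yield is C_{D,max}/C_{A0} = (k₁/k₂)^[k₂/(k₂−k₁)].
= (0.168/0.0643)^(0.0643/(0.0643−0.168)) = (2.613)^(-0.6201) = 0.5513.

0.551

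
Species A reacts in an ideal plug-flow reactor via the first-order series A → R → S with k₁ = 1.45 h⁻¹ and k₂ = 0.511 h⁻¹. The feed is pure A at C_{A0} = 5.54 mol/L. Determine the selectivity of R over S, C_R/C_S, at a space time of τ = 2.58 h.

The intermediate concentration in a first-order A→B→C sequence is C_R = k₁C_{A0}(e^(−k₁τ) − e^(−k₂τ))/(k₂−k₁).
e^(−k₁τ) = e^(−1.45×2.58) = e^(−3.741) = 0.02373; e^(−k₂τ) = e^(−1.318) = 0.2676.
C_R = 1.45×5.54/(0.511−1.45) × (0.02373−0.2676) = (-8.555)×(-0.2438) = 2.086 mol/L.
C_A = C_{A0}e^(−k₁τ) = 0.1315 mol/L, so C_S = C_{A0}−C_A−C_R = 3.323 mol/L; C_R/C_S = 0.628.

0.628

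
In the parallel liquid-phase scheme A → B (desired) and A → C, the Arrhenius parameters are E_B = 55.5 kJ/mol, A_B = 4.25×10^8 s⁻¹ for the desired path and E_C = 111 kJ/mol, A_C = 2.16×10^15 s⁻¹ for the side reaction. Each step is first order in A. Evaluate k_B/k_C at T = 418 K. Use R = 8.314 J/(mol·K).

k_B/k_C = (A_B/A_C)·exp[−(E_B−E_C)/(RT)] = (A_B/A_C)·exp[(E_C−E_B)/(RT)].
(E_C−E_B)/(RT) = (111−55.5)×10³/(8.314×418) = 55500/3475 = 15.97.
k_B/k_C = (4.25×10^8/2.16×10^15)·exp(15.97) = 1.968×10^-7 × 8.624×10^6 = 1.70.

1.70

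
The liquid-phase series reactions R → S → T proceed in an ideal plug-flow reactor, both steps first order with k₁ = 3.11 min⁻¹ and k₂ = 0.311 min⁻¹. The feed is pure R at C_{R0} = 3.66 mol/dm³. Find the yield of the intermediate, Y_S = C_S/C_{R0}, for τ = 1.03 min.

0.761

For first-order series with pure R initially, C_S(τ) = k₁C_{R0}/(k₂−k₁)·(e^(−k₁τ) − e^(−k₂τ)).
e^(−k₁τ) = e^(−3.11×1.03) = e^(−3.203) = 0.04063; e^(−k₂τ) = e^(−0.3203) = 0.7259.
C_S = 3.11×3.66/(0.311−3.11) × (0.04063−0.7259) = (-4.067)×(-0.6853) = 2.787 mol/dm³.
Y_S = C_S/C_{R0} = 2.787/3.66 = 0.761.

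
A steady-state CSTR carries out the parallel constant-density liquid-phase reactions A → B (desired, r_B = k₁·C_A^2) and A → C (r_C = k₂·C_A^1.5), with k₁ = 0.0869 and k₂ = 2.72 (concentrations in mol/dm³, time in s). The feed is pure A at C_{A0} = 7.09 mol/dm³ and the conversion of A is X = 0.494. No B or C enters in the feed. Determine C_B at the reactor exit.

0.200 mol/dm³

Exit C_A = C_{A0}(1−X) = 7.09×0.506 = 3.588 mol/dm³.
A CSTR operates uniformly at the exit composition, giving r_B = 1.118 and r_C = 18.48 (each k·C_A^n at C_A = 3.588).
Fraction of consumed A going to B: r_B/(r_B+r_C) = 0.05706.
C_B = 0.05706·C_{A0}·X = 0.05706×7.09×0.494 = 0.200 mol/dm³.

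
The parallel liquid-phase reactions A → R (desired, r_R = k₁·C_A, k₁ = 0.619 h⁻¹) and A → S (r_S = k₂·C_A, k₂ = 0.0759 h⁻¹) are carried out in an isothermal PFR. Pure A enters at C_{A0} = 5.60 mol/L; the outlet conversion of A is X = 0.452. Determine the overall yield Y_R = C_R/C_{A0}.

0.403

C_A = C_{A0}(1−X) = 3.069 mol/L.
Both paths are first order in A, so the instantaneous fraction to R is constant: dC_R/d(−C_A) = k₁/(k₁+k₂) = 0.8908.
C_R = 0.8908·(C_{A0}−C_A) = 0.8908×2.531 = 2.25 mol/L.
Y_R = C_R/C_{A0} = 2.255/5.60 = 0.403.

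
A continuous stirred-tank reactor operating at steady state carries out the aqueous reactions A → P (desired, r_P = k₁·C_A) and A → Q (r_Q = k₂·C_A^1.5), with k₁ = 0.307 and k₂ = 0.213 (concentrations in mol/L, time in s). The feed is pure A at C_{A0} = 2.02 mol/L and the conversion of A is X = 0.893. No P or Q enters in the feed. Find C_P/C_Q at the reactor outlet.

3.10

Exit C_A = C_{A0}(1−X) = 2.02×0.107 = 0.2161 mol/L.
In a CSTR the entire volume is at exit conditions, so r_P = 0.307×0.2161 = 0.06635 and r_Q = 0.213×0.2161^1.5 = 0.02140.
Overall selectivity = C_P/C_Q = r_Pτ/(r_Qτ) = r_P/r_Q = 3.10.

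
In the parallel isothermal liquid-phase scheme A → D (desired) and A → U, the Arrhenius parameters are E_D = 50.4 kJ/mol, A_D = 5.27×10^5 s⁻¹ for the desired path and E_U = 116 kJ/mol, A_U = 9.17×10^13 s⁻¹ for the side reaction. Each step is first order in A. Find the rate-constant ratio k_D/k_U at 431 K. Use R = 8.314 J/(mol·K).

k_D/k_U = (A_D/A_U)·exp[−(E_D−E_U)/(RT)] = (A_D/A_U)·exp[(E_U−E_D)/(RT)].
(E_U−E_D)/(RT) = (116−50.4)×10³/(8.314×431) = 65600/3583 = 18.31.
k_D/k_U = (5.27×10^5/9.17×10^13)·exp(18.31) = 5.747×10^-9 × 8.925×10^7 = 0.513.

0.513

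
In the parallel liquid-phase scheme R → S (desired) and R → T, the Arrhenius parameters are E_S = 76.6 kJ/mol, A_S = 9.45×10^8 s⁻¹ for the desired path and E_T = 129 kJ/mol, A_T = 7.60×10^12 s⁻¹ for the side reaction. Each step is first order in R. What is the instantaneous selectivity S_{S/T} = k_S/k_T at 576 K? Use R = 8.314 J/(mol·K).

7.03

With equal orders, S_{S/T} = k_S/k_T = (A_S/A_T)·exp[(E_T−E_S)/(RT)].
(E_T−E_S)/(RT) = (129−76.6)×10³/(8.314×576) = 52400/4789 = 10.94.
k_S/k_T = (9.45×10^8/7.60×10^12)·exp(10.94) = 1.243×10^-4 × 56503 = 7.03.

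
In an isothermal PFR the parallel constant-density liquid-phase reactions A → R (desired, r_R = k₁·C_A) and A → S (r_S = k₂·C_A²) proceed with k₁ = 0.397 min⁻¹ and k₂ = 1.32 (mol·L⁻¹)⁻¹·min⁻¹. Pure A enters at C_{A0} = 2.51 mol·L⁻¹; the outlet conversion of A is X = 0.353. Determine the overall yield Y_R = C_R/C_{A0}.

0.0454

C_A = C_{A0}(1−X) = 1.624 mol·L⁻¹.
Along a PFR/batch, dC_R/dC_A = −r_R/(r_R+r_S) = −k₁/(k₁+k₂·C_A).
Integrating from C_{A0} to C_A: C_R = (0.397/1.32)·ln[(0.397+1.32·2.51)/(0.397+1.32·1.62)] = 0.3008·ln(3.710/2.541) = 0.1139 mol·L⁻¹.
Y_R = C_R/C_{A0} = 0.1139/2.51 = 0.0454.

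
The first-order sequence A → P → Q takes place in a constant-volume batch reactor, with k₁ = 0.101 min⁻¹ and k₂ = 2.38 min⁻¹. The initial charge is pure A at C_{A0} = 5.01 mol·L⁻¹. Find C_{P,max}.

At the optimum, C_{P,max}/C_{A0} = (k₁/k₂)^[k₂/(k₂−k₁)].
= (0.101/2.38)^(2.38/(2.38−0.101)) = (0.04244)^(1.044) = 0.03689.
C_{P,max} = 0.03689×5.01 = 0.185 mol·L⁻¹.

0.185 mol·L⁻¹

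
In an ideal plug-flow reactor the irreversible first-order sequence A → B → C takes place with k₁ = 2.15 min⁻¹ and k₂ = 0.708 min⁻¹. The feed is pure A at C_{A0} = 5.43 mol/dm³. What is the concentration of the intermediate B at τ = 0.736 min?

For first-order series with pure A initially, C_B(τ) = k₁C_{A0}/(k₂−k₁)·(e^(−k₁τ) − e^(−k₂τ)).
e^(−k₁τ) = e^(−2.15×0.736) = e^(−1.582) = 0.2055; e^(−k₂τ) = e^(−0.5211) = 0.5939.
C_B = 2.15×5.43/(0.708−2.15) × (0.2055−0.5939) = (-8.096)×(-0.3884) = 3.144 mol/dm³.

3.14 mol/dm³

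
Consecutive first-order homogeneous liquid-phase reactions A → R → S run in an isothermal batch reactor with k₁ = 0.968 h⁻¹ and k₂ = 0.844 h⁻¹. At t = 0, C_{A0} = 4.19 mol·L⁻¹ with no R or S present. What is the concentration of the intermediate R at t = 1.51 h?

The intermediate concentration in a first-order A→B→C sequence is C_R = k₁C_{A0}(e^(−k₁t) − e^(−k₂t))/(k₂−k₁).
e^(−k₁t) = e^(−0.968×1.51) = e^(−1.462) = 0.2318; e^(−k₂t) = e^(−1.274) = 0.2796.
C_R = 0.968×4.19/(0.844−0.968) × (0.2318−0.2796) = (-32.71)×(-0.04774) = 1.562 mol·L⁻¹.

1.56 mol·L⁻¹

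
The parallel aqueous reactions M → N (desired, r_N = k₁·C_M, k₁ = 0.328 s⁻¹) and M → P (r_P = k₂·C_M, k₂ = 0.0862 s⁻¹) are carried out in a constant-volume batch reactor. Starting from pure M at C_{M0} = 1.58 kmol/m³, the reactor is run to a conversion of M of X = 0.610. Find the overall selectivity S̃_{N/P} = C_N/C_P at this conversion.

3.81

C_M = C_{M0}(1−X) = 0.6162 kmol/m³.
Both paths are first order in M, so the instantaneous fraction to N is constant: dC_N/d(−C_M) = k₁/(k₁+k₂) = 0.7919.
C_N = 0.7919·(C_{M0}−C_M) = 0.7919×0.9638 = 0.763 kmol/m³.
C_P = (C_{M0}−C_M)−C_N = 0.2006 kmol/m³; S̃_{N/P} = 0.7632/0.2006 = 3.81.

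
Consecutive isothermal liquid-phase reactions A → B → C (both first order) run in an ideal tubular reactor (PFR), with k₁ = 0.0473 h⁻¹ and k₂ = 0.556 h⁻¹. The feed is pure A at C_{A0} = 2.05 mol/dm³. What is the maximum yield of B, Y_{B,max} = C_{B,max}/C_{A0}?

For a first-order series the maximum intermediate yield is C_{B,max}/C_{A0} = (k₁/k₂)^[k₂/(k₂−k₁)].
= (0.0473/0.556)^(0.556/(0.556−0.0473)) = (0.08507)^(1.093) = 0.06765.

0.0677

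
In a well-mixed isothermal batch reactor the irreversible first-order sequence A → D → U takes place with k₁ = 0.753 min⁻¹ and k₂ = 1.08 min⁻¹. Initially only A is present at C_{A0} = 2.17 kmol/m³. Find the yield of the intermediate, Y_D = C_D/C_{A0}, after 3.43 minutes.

0.117

For first-order series with pure A initially, C_D(t) = k₁C_{A0}/(k₂−k₁)·(e^(−k₁t) − e^(−k₂t)).
e^(−k₁t) = e^(−0.753×3.43) = e^(−2.583) = 0.07556; e^(−k₂t) = e^(−3.704) = 0.02461.
C_D = 0.753×2.17/(1.08−0.753) × (0.07556−0.02461) = 4.997×0.05095 = 0.2546 kmol/m³.
Y_D = C_D/C_{A0} = 0.2546/2.17 = 0.117.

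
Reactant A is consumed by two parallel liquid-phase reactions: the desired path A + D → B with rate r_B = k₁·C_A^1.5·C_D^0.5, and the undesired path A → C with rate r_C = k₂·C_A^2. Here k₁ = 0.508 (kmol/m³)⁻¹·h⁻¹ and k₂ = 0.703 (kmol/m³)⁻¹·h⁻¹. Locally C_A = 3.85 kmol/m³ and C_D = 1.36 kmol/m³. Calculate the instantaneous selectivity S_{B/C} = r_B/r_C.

S_{B/C} = r_B/r_C = (k₁·C_A^1.5·C_D^0.5)/(k₂·C_A^2) = (k₁/k₂)·C_A^-0.5·C_D^0.5.
= (0.508×3.850^1.5×1.360^0.5) / (0.703×3.850^2) = 4.475/10.42 = 0.429.

0.429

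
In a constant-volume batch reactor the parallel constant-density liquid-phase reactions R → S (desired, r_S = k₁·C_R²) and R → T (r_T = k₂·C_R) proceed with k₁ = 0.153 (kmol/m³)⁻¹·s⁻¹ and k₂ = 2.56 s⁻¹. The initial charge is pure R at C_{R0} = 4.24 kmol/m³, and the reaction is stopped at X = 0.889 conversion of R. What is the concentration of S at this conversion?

0.454 kmol/m³

C_R = C_{R0}(1−X) = 0.4706 kmol/m³.
Along a PFR/batch, dC_T/dC_R = −r_T/(r_S+r_T) = −k₂/(k₂+k₁·C_R).
Integrating from C_{R0} to C_R: C_T = (2.56/0.153)·ln[(2.56+0.153·4.24)/(2.56+0.153·0.471)] = 16.73·ln(3.209/2.632) = 3.315 kmol/m³.
Then C_S = (C_{R0}−C_R) − C_T = 3.769 − 3.315 = 0.4543 kmol/m³.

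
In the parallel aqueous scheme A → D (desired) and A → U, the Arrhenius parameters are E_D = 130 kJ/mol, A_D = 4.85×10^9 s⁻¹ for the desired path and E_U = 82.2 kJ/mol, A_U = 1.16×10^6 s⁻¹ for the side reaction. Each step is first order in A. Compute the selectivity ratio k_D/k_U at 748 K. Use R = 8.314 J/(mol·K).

1.92

Since both paths have the same order in A, the concentration cancels and S_{D/U} = k_D/k_U = (A_D/A_U)·exp[(E_U−E_D)/(RT)].
(E_U−E_D)/(RT) = (82.2−130)×10³/(8.314×748) = -47800/6219 = -7.686.
k_D/k_U = (4.85×10^9/1.16×10^6)·exp(-7.686) = 4181 × 4.591×10^-4 = 1.92.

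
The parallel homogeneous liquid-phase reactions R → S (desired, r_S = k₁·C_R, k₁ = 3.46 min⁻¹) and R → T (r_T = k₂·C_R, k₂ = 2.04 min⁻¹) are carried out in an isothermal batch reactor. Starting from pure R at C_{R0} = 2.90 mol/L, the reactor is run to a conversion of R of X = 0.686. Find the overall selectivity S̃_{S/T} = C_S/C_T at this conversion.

C_R = C_{R0}(1−X) = 0.9106 mol/L.
Both paths are first order in R, so the instantaneous fraction to S is constant: dC_S/d(−C_R) = k₁/(k₁+k₂) = 0.6291.
C_S = 0.6291·(C_{R0}−C_R) = 0.6291×1.989 = 1.25 mol/L.
C_T = (C_{R0}−C_R)−C_S = 0.7379 mol/L; S̃_{S/T} = 1.252/0.7379 = 1.70.

1.70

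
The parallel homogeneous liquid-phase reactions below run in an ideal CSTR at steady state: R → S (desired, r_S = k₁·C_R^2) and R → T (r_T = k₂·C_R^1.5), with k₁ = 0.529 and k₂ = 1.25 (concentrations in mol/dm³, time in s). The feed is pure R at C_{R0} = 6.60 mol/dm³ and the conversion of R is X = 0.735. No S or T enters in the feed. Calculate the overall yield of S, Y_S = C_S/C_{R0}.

Exit C_R = C_{R0}(1−X) = 6.60×0.265 = 1.749 mol/dm³.
A CSTR operates uniformly at the exit composition, giving r_S = 1.618 and r_T = 2.891 (each k·C_R^n at C_R = 1.749).
Fraction of consumed R going to S: r_S/(r_S+r_T) = 0.3588.
C_S = 0.3588·C_{R0}·X = 0.3588×6.60×0.735 = 1.74 mol/dm³; Y_S = C_S/C_{R0} = 0.264.

0.264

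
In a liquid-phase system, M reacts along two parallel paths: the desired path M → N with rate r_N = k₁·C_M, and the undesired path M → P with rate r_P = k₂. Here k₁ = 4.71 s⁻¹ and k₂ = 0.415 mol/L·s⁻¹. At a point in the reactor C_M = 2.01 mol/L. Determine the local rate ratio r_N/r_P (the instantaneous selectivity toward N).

22.8

S_{N/P} = r_N/r_P = (k₁·C_M)/(k₂) = (k₁/k₂)·C_M.
= (4.71×2.010) / (0.415) = 9.467/0.4150 = 22.8.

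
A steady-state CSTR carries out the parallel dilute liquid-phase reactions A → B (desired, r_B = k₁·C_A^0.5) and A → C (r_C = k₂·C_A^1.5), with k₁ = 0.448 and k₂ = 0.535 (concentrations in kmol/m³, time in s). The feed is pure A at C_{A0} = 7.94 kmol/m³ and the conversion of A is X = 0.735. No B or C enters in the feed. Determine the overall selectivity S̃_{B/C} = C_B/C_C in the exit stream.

0.398

Exit C_A = C_{A0}(1−X) = 7.94×0.265 = 2.104 kmol/m³.
Rates in a CSTR are evaluated at the outlet concentration: r_B = 0.448×2.104^0.5 = 0.6498, r_C = 0.535×2.104^1.5 = 1.633.
Overall selectivity = C_B/C_C = r_Bτ/(r_Cτ) = r_B/r_C = 0.398.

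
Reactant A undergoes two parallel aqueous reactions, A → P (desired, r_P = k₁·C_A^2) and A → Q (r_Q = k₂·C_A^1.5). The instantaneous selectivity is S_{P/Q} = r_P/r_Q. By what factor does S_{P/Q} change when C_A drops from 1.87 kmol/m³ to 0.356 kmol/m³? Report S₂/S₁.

0.436

S_{P/Q} = (k₁/k₂)·C_A^0.5, so S₂/S₁ = (C_{A,2}/C_{A,1})^0.5.
= (0.356/1.87)^0.5 = (0.1904)^0.5 = 0.436.
Selectivity toward P falls as C_A falls — high-concentration operation is favoured.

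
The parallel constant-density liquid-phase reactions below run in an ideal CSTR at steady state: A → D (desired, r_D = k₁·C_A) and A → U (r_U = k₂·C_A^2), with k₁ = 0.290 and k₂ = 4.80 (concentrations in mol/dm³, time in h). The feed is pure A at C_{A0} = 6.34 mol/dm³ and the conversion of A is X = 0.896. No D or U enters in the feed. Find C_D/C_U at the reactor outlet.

Exit C_A = C_{A0}(1−X) = 6.34×0.104 = 0.6594 mol/dm³.
In a CSTR the entire volume is at exit conditions, so r_D = 0.290×0.6594 = 0.1912 and r_U = 4.80×0.6594^2 = 2.087.
Overall selectivity = C_D/C_U = r_Dτ/(r_Uτ) = r_D/r_U = 0.0916.

0.0916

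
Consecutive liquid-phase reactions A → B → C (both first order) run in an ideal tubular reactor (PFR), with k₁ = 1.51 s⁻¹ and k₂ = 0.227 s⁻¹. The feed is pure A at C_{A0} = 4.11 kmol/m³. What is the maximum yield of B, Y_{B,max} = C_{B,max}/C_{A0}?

0.715

For a first-order series the maximum intermediate yield is C_{B,max}/C_{A0} = (k₁/k₂)^[k₂/(k₂−k₁)].
= (1.51/0.227)^(0.227/(0.227−1.51)) = (6.652)^(-0.1769) = 0.7151.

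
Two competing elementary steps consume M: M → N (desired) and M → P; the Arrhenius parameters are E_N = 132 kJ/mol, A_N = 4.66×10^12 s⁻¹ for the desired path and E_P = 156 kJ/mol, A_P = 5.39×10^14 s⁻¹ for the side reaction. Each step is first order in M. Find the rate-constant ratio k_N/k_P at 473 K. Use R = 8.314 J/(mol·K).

3.87

Since both paths have the same order in M, the concentration cancels and S_{N/P} = k_N/k_P = (A_N/A_P)·exp[(E_P−E_N)/(RT)].
(E_P−E_N)/(RT) = (156−132)×10³/(8.314×473) = 24000/3933 = 6.103.
k_N/k_P = (4.66×10^12/5.39×10^14)·exp(6.103) = 0.008646 × 447.2 = 3.87.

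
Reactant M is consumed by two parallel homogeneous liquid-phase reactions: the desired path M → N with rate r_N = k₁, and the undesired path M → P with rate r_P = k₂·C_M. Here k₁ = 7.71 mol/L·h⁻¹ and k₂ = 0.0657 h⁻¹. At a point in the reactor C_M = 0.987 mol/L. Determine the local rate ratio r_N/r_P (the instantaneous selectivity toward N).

119

S_{N/P} = r_N/r_P = (k₁)/(k₂·C_M) = (k₁/k₂)·C_M⁻¹.
= (7.71) / (0.0657×0.9870) = 7.710/0.06485 = 119.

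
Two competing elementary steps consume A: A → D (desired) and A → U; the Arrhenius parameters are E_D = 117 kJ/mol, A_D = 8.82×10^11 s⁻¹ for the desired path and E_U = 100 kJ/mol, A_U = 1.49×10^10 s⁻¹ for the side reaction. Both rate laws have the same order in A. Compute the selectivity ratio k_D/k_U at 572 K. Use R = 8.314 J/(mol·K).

1.66

With equal orders, S_{D/U} = k_D/k_U = (A_D/A_U)·exp[(E_U−E_D)/(RT)].
(E_U−E_D)/(RT) = (100−117)×10³/(8.314×572) = -17000/4756 = -3.575.
k_D/k_U = (8.82×10^11/1.49×10^10)·exp(-3.575) = 59.19 × 0.02802 = 1.66.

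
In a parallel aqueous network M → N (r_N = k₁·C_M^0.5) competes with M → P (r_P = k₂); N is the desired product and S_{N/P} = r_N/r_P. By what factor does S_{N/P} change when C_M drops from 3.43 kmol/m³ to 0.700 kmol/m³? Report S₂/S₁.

S_{N/P} = (k₁/k₂)·C_M^0.5, so S₂/S₁ = (C_{M,2}/C_{M,1})^0.5.
= (0.700/3.43)^0.5 = (0.2041)^0.5 = 0.452.
Selectivity toward N falls as C_M falls — high-concentration operation is favoured.

0.452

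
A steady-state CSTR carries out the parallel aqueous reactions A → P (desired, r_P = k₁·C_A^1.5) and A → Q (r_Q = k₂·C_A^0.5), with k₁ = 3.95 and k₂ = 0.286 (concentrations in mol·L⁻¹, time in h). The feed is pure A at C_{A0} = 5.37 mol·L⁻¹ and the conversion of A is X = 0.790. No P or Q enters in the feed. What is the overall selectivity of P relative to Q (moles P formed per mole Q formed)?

Exit C_A = C_{A0}(1−X) = 5.37×0.210 = 1.128 mol·L⁻¹.
A CSTR operates uniformly at the exit composition, giving r_P = 4.730 and r_Q = 0.3037 (each k·C_A^n at C_A = 1.128).
Overall selectivity = C_P/C_Q = r_Pτ/(r_Qτ) = r_P/r_Q = 15.6.

15.6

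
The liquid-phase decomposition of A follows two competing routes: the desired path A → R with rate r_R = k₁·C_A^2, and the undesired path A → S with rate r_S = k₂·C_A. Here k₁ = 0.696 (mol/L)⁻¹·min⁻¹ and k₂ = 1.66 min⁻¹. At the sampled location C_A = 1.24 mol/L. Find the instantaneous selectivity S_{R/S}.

S_{R/S} = r_R/r_S = (k₁·C_A^2)/(k₂·C_A) = (k₁/k₂)·C_A.
= (0.696×1.240^2) / (1.66×1.240) = 1.070/2.058 = 0.520.
Since the desired path is higher order in A, keeping C_A high (PFR or concentrated feed) favours R.

0.520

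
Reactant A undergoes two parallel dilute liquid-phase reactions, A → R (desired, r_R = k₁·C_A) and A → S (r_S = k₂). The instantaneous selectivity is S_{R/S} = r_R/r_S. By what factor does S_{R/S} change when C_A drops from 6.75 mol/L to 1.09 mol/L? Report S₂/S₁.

0.161

S_{R/S} = (k₁/k₂)·C_A, so S₂/S₁ = (C_{A,2}/C_{A,1}).
= 1.09/6.75 = 0.161.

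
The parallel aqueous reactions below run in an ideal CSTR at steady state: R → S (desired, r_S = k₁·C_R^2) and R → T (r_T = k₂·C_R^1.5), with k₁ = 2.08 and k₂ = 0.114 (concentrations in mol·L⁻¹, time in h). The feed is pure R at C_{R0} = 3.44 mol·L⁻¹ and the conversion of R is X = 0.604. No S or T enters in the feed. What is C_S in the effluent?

1.98 mol·L⁻¹

Exit C_R = C_{R0}(1−X) = 3.44×0.396 = 1.362 mol·L⁻¹.
A CSTR operates uniformly at the exit composition, giving r_S = 3.860 and r_T = 0.1813 (each k·C_R^n at C_R = 1.362).
Fraction of consumed R going to S: r_S/(r_S+r_T) = 0.9551.
C_S = 0.9551·C_{R0}·X = 0.9551×3.44×0.604 = 1.98 mol·L⁻¹.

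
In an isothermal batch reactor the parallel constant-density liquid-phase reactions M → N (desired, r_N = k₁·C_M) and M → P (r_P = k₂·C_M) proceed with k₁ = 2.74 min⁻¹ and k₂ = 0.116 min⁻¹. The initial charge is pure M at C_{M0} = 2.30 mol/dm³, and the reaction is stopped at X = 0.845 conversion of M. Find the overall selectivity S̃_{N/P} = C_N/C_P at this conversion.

C_M = C_{M0}(1−X) = 0.3565 mol/dm³.
Both paths are first order in M, so the instantaneous fraction to N is constant: dC_N/d(−C_M) = k₁/(k₁+k₂) = 0.9594.
C_N = 0.9594·(C_{M0}−C_M) = 0.9594×1.943 = 1.86 mol/dm³.
C_P = (C_{M0}−C_M)−C_N = 0.07894 mol/dm³; S̃_{N/P} = 1.865/0.07894 = 23.6.

23.6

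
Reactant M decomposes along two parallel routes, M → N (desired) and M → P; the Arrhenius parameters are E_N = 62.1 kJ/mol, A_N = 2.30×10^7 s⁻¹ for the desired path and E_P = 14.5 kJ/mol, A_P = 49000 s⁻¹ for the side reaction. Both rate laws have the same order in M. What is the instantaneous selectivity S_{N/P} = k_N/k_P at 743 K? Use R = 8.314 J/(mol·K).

0.211

k_N/k_P = (A_N/A_P)·exp[−(E_N−E_P)/(RT)] = (A_N/A_P)·exp[(E_P−E_N)/(RT)].
(E_P−E_N)/(RT) = (14.5−62.1)×10³/(8.314×743) = -47600/6177 = -7.706.
k_N/k_P = (2.30×10^7/49000)·exp(-7.706) = 469.4 × 4.503×10^-4 = 0.211.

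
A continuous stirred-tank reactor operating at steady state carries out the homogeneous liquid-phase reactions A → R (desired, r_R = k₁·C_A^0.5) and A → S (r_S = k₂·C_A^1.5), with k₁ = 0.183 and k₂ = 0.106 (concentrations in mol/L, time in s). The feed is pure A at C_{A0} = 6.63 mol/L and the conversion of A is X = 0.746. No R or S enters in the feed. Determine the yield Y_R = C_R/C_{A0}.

Exit C_A = C_{A0}(1−X) = 6.63×0.254 = 1.684 mol/L.
A CSTR operates uniformly at the exit composition, giving r_R = 0.2375 and r_S = 0.2316 (each k·C_A^n at C_A = 1.684).
Fraction of consumed A going to R: r_R/(r_R+r_S) = 0.5062.
C_R = 0.5062·C_{A0}·X = 0.5062×6.63×0.746 = 2.50 mol/L; Y_R = C_R/C_{A0} = 0.378.

0.378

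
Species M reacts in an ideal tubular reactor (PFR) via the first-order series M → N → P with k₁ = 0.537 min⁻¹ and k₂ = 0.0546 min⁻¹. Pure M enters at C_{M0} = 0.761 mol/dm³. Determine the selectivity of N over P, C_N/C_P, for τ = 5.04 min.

4.75

The intermediate concentration in a first-order A→B→C sequence is C_N = k₁C_{M0}(e^(−k₁τ) − e^(−k₂τ))/(k₂−k₁).
e^(−k₁τ) = e^(−0.537×5.04) = e^(−2.706) = 0.06677; e^(−k₂τ) = e^(−0.2752) = 0.7594.
C_N = 0.537×0.761/(0.0546−0.537) × (0.06677−0.7594) = (-0.8471)×(-0.6927) = 0.5868 mol/dm³.
C_M = C_{M0}e^(−k₁τ) = 0.05081 mol/dm³, so C_P = C_{M0}−C_M−C_N = 0.1234 mol/dm³; C_N/C_P = 4.75.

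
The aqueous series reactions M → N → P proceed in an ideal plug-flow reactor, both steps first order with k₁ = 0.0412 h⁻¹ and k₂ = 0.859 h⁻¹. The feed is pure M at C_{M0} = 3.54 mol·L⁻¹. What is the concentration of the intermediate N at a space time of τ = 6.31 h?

For first-order series with pure M initially, C_N(τ) = k₁C_{M0}/(k₂−k₁)·(e^(−k₁τ) − e^(−k₂τ)).
e^(−k₁τ) = e^(−0.0412×6.31) = e^(−0.2600) = 0.7711; e^(−k₂τ) = e^(−5.420) = 0.004426.
C_N = 0.0412×3.54/(0.859−0.0412) × (0.7711−0.004426) = 0.1783×0.7666 = 0.1367 mol·L⁻¹.

0.137 mol·L⁻¹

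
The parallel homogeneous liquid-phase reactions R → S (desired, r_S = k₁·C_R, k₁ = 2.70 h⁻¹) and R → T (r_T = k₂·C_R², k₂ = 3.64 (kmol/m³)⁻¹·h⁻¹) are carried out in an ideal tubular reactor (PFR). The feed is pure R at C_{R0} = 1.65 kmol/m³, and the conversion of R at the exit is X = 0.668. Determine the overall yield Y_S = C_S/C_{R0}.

0.278

C_R = C_{R0}(1−X) = 0.5478 kmol/m³.
Along a PFR/batch, dC_S/dC_R = −r_S/(r_S+r_T) = −k₁/(k₁+k₂·C_R).
Integrating from C_{R0} to C_R: C_S = (2.70/3.64)·ln[(2.70+3.64·1.65)/(2.70+3.64·0.548)] = 0.7418·ln(8.706/4.694) = 0.4582 kmol/m³.
Y_S = C_S/C_{R0} = 0.4582/1.65 = 0.278.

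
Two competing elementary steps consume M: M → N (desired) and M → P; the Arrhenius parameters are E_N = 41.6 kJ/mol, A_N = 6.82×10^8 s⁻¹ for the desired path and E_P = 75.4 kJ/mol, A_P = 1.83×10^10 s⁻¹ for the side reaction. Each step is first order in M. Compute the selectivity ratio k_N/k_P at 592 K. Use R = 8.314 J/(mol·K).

Since both paths have the same order in M, the concentration cancels and S_{N/P} = k_N/k_P = (A_N/A_P)·exp[(E_P−E_N)/(RT)].
(E_P−E_N)/(RT) = (75.4−41.6)×10³/(8.314×592) = 33800/4922 = 6.867.
k_N/k_P = (6.82×10^8/1.83×10^10)·exp(6.867) = 0.03727 × 960.3 = 35.8.

35.8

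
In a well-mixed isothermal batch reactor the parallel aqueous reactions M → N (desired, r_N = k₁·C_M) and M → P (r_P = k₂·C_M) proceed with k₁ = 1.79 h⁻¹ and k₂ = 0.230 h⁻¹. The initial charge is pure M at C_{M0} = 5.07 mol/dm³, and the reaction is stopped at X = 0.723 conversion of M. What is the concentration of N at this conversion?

C_M = C_{M0}(1−X) = 1.404 mol/dm³.
Both paths are first order in M, so the instantaneous fraction to N is constant: dC_N/d(−C_M) = k₁/(k₁+k₂) = 0.8861.
C_N = 0.8861·(C_{M0}−C_M) = 0.8861×3.666 = 3.25 mol/dm³.

3.25 mol/dm³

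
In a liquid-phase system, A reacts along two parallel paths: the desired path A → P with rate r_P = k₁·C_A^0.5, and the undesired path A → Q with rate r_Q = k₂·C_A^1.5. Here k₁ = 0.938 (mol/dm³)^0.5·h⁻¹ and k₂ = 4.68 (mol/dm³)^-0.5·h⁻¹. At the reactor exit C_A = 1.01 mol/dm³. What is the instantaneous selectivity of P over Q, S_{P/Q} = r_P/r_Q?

S_{P/Q} = r_P/r_Q = (k₁·C_A^0.5)/(k₂·C_A^1.5) = (k₁/k₂)·C_A⁻¹.
= (0.938×1.010^0.5) / (4.68×1.010^1.5) = 0.9427/4.750 = 0.198.

0.198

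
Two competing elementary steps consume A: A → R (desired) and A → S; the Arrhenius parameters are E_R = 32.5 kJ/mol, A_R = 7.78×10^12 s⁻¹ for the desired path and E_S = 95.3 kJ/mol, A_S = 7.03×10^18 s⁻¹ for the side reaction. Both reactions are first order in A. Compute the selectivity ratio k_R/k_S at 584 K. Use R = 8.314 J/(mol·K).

0.458

Since both paths have the same order in A, the concentration cancels and S_{R/S} = k_R/k_S = (A_R/A_S)·exp[(E_S−E_R)/(RT)].
(E_S−E_R)/(RT) = (95.3−32.5)×10³/(8.314×584) = 62800/4855 = 12.93.
k_R/k_S = (7.78×10^12/7.03×10^18)·exp(12.93) = 1.107×10^-6 × 4.142×10^5 = 0.458.
Since E_R < E_S, lowering the temperature improves selectivity toward R.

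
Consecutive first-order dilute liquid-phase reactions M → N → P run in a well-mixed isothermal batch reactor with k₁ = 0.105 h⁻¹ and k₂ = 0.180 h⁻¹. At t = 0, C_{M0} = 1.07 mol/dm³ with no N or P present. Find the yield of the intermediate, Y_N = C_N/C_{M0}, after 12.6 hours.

0.228

The intermediate concentration in a first-order A→B→C sequence is C_N = k₁C_{M0}(e^(−k₁t) − e^(−k₂t))/(k₂−k₁).
e^(−k₁t) = e^(−0.105×12.6) = e^(−1.323) = 0.2663; e^(−k₂t) = e^(−2.268) = 0.1035.
C_N = 0.105×1.07/(0.180−0.105) × (0.2663−0.1035) = 1.498×0.1628 = 0.2439 mol/dm³.
Y_N = C_N/C_{M0} = 0.2439/1.07 = 0.228.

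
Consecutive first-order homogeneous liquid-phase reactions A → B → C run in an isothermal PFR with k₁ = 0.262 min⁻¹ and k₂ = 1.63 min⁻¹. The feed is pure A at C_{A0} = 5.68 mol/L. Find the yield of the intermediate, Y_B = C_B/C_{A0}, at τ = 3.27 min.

0.0804

Solving the coupled first-order balances gives C_B(τ) = [k₁/(k₂−k₁)]·C_{A0}·(e^(−k₁τ) − e^(−k₂τ)).
e^(−k₁τ) = e^(−0.262×3.27) = e^(−0.8567) = 0.4245; e^(−k₂τ) = e^(−5.330) = 0.004844.
C_B = 0.262×5.68/(1.63−0.262) × (0.4245−0.004844) = 1.088×0.4197 = 0.4566 mol/L.
Y_B = C_B/C_{A0} = 0.4566/5.68 = 0.0804.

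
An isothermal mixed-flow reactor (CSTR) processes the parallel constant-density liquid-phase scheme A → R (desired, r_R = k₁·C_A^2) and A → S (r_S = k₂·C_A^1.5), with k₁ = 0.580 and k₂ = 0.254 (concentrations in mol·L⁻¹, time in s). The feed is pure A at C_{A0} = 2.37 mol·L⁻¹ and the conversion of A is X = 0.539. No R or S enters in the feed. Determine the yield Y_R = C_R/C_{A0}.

0.380

Exit C_A = C_{A0}(1−X) = 2.37×0.461 = 1.093 mol·L⁻¹.
In a CSTR the entire volume is at exit conditions, so r_R = 0.580×1.093^2 = 0.6924 and r_S = 0.254×1.093^1.5 = 0.2901.
Fraction of consumed A going to R: r_R/(r_R+r_S) = 0.7047.
C_R = 0.7047·C_{A0}·X = 0.7047×2.37×0.539 = 0.900 mol·L⁻¹; Y_R = C_R/C_{A0} = 0.380.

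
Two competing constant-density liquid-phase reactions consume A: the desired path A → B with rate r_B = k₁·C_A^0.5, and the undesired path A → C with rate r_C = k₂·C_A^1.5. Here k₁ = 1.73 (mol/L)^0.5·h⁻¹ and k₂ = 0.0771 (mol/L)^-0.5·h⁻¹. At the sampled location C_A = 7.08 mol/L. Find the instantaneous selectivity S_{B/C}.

3.17

S_{B/C} = r_B/r_C = (k₁·C_A^0.5)/(k₂·C_A^1.5) = (k₁/k₂)·C_A⁻¹.
= (1.73×7.080^0.5) / (0.0771×7.080^1.5) = 4.603/1.452 = 3.17.
The undesired path is higher order in A, so low C_A (CSTR or dilute feed) favours B.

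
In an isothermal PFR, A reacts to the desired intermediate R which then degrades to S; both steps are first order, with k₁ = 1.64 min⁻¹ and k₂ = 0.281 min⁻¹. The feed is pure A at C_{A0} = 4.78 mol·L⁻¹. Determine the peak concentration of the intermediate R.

Evaluating C_R at τ_opt = ln(k₂/k₁)/(k₂−k₁) gives C_{R,max}/C_{A0} = (k₁/k₂)^[k₂/(k₂−k₁)].
= (1.64/0.281)^(0.281/(0.281−1.64)) = (5.836)^(-0.2068) = 0.6944.
C_{R,max} = 0.6944×4.78 = 3.32 mol·L⁻¹.

3.32 mol·L⁻¹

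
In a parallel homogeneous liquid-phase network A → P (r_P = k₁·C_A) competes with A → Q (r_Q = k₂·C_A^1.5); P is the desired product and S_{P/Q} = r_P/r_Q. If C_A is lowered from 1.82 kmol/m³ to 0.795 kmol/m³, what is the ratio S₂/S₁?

S_{P/Q} = (k₁/k₂)·C_A^-0.5, so S₂/S₁ = (C_{A,2}/C_{A,1})^-0.5.
= (0.795/1.82)^(-0.5) = (0.4368)^(-0.5) = 1.51.

1.51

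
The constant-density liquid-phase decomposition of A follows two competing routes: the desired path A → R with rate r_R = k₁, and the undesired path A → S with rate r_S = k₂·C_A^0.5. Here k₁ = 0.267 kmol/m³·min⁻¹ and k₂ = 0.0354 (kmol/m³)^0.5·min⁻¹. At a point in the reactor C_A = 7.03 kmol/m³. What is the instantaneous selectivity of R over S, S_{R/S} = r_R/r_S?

2.84

S_{R/S} = r_R/r_S = (k₁)/(k₂·C_A^0.5) = (k₁/k₂)·C_A^-0.5.
= (0.267) / (0.0354×7.030^0.5) = 0.2670/0.09386 = 2.84.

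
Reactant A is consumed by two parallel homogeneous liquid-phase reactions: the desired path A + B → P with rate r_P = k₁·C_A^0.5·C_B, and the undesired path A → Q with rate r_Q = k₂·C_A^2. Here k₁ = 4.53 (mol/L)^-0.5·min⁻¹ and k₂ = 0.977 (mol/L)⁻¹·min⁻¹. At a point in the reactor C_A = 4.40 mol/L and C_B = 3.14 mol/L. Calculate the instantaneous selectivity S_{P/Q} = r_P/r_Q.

S_{P/Q} = r_P/r_Q = (k₁·C_A^0.5·C_B)/(k₂·C_A^2) = (k₁/k₂)·C_A^-1.5·C_B.
= (4.53×4.400^0.5×3.140) / (0.977×4.400^2) = 29.84/18.91 = 1.58.
The undesired path is higher order in A, so low C_A (CSTR or dilute feed) favours P.

1.58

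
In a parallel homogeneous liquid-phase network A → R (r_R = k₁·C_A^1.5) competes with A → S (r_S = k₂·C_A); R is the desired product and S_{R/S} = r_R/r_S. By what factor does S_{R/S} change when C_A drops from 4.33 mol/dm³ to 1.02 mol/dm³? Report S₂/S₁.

S_{R/S} = (k₁/k₂)·C_A^0.5, so S₂/S₁ = (C_{A,2}/C_{A,1})^0.5.
= (1.02/4.33)^0.5 = (0.2356)^0.5 = 0.485.

0.485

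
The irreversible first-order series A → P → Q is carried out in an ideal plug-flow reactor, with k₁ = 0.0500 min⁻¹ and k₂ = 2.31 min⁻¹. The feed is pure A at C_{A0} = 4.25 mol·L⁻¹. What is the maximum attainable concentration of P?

0.0845 mol·L⁻¹

For a first-order series the maximum intermediate yield is C_{P,max}/C_{A0} = (k₁/k₂)^[k₂/(k₂−k₁)].
= (0.0500/2.31)^(2.31/(2.31−0.0500)) = (0.02165)^(1.022) = 0.01989.
C_{P,max} = 0.01989×4.25 = 0.0845 mol·L⁻¹.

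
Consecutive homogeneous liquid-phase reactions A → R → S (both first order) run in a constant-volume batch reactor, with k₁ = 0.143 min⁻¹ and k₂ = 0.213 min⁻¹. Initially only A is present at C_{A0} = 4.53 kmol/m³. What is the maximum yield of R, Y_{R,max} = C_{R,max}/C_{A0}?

Evaluating C_R at t_opt = ln(k₂/k₁)/(k₂−k₁) gives C_{R,max}/C_{A0} = (k₁/k₂)^[k₂/(k₂−k₁)].
= (0.143/0.213)^(0.213/(0.213−0.143)) = (0.6714)^(3.043) = 0.2975.

0.297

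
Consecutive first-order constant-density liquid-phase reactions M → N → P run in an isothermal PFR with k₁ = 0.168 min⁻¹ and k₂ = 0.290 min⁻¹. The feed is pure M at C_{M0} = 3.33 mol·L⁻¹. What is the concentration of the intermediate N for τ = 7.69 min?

0.767 mol·L⁻¹

The intermediate concentration in a first-order A→B→C sequence is C_N = k₁C_{M0}(e^(−k₁τ) − e^(−k₂τ))/(k₂−k₁).
e^(−k₁τ) = e^(−0.168×7.69) = e^(−1.292) = 0.2747; e^(−k₂τ) = e^(−2.230) = 0.1075.
C_N = 0.168×3.33/(0.290−0.168) × (0.2747−0.1075) = 4.586×0.1672 = 0.7668 mol·L⁻¹.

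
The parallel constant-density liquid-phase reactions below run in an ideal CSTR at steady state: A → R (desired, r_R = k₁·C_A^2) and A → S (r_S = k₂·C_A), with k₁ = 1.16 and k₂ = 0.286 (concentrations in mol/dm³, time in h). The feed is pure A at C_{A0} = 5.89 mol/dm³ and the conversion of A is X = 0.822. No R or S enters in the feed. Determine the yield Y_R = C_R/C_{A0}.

0.665

Exit C_A = C_{A0}(1−X) = 5.89×0.178 = 1.048 mol/dm³.
A CSTR operates uniformly at the exit composition, giving r_R = 1.275 and r_S = 0.2998 (each k·C_A^n at C_A = 1.048).
Fraction of consumed A going to R: r_R/(r_R+r_S) = 0.8096.
C_R = 0.8096·C_{A0}·X = 0.8096×5.89×0.822 = 3.92 mol/dm³; Y_R = C_R/C_{A0} = 0.665.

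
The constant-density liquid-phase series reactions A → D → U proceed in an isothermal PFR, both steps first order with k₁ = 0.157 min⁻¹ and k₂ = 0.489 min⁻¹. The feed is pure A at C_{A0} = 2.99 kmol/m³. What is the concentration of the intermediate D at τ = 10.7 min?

The intermediate concentration in a first-order A→B→C sequence is C_D = k₁C_{A0}(e^(−k₁τ) − e^(−k₂τ))/(k₂−k₁).
e^(−k₁τ) = e^(−0.157×10.7) = e^(−1.680) = 0.1864; e^(−k₂τ) = e^(−5.232) = 0.005341.
C_D = 0.157×2.99/(0.489−0.157) × (0.1864−0.005341) = 1.414×0.1811 = 0.2560 kmol/m³.

0.256 kmol/m³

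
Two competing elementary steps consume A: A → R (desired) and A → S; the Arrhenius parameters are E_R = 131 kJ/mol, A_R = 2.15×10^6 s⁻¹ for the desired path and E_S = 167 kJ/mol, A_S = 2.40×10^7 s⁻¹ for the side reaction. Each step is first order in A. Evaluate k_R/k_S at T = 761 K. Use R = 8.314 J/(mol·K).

Since both paths have the same order in A, the concentration cancels and S_{R/S} = k_R/k_S = (A_R/A_S)·exp[(E_S−E_R)/(RT)].
(E_S−E_R)/(RT) = (167−131)×10³/(8.314×761) = 36000/6327 = 5.690.
k_R/k_S = (2.15×10^6/2.40×10^7)·exp(5.690) = 0.08958 × 295.9 = 26.5.
Since E_R < E_S, lowering the temperature improves selectivity toward R.

26.5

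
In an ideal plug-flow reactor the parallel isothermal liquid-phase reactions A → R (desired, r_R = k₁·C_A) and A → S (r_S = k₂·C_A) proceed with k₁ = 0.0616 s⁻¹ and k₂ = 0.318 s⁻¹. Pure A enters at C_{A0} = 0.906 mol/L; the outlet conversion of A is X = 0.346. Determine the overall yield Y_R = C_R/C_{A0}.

C_A = C_{A0}(1−X) = 0.5925 mol/L.
Both paths are first order in A, so the instantaneous fraction to R is constant: dC_R/d(−C_A) = k₁/(k₁+k₂) = 0.1623.
C_R = 0.1623·(C_{A0}−C_A) = 0.1623×0.3135 = 0.0509 mol/L.
Y_R = C_R/C_{A0} = 0.05087/0.906 = 0.0561.

0.0561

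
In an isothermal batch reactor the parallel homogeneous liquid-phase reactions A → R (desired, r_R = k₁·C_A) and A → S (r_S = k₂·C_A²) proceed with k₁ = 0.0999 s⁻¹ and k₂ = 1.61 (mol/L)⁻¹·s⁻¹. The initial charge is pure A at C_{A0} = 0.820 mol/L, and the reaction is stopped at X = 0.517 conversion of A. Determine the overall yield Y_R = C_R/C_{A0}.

0.0496

C_A = C_{A0}(1−X) = 0.3961 mol/L.
Along a PFR/batch, dC_R/dC_A = −r_R/(r_R+r_S) = −k₁/(k₁+k₂·C_A).
Integrating from C_{A0} to C_A: C_R = (0.0999/1.61)·ln[(0.0999+1.61·0.820)/(0.0999+1.61·0.396)] = 0.06205·ln(1.420/0.7376) = 0.04065 mol/L.
Y_R = C_R/C_{A0} = 0.04065/0.820 = 0.0496.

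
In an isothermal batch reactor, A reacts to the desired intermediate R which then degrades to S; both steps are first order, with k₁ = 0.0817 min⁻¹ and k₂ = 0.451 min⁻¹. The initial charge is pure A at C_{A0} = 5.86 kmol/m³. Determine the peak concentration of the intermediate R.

0.727 kmol/m³

For a first-order series the maximum intermediate yield is C_{R,max}/C_{A0} = (k₁/k₂)^[k₂/(k₂−k₁)].
= (0.0817/0.451)^(0.451/(0.451−0.0817)) = (0.1812)^(1.221) = 0.1241.
C_{R,max} = 0.1241×5.86 = 0.727 kmol/m³.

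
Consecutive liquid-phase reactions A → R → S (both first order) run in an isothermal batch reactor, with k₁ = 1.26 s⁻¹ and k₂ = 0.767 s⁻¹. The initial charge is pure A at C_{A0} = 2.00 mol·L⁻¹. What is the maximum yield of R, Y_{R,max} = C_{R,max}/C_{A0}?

0.462

At the optimum, C_{R,max}/C_{A0} = (k₁/k₂)^[k₂/(k₂−k₁)].
= (1.26/0.767)^(0.767/(0.767−1.26)) = (1.643)^(-1.556) = 0.4620.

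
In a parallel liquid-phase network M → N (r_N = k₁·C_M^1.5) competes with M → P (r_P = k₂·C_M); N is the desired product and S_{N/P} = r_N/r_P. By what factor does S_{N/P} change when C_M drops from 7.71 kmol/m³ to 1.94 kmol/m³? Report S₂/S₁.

0.502

S_{N/P} = (k₁/k₂)·C_M^0.5, so S₂/S₁ = (C_{M,2}/C_{M,1})^0.5.
= (1.94/7.71)^0.5 = (0.2516)^0.5 = 0.502.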